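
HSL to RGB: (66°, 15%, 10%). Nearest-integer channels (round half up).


H=66°, S=0.15, L=0.10
C = (1-|2L-1|)×S = (1-|-0.80|)×0.15 = 0.03
H' = H/60 = 66/60 ≈ 1.1000; X = C×(1-|H' mod 2 - 1|) = 0.027
m = L - C/2 = 0.10 - 0.015 = 0.085
Sector ⌊H'⌋ = 1 → (R',G',B') = (0.027, 0.03, 0.0)
RGB = ((R'+m)×255, (G'+m)×255, (B'+m)×255) = (28.56, 29.325, 21.675)
Round half up → RGB(29, 29, 22)


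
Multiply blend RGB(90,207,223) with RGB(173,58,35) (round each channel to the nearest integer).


Multiply: C = A×B/255, rounded to nearest integer
R: 90×173/255 = 15570/255 ≈ 61.059 → 61
G: 207×58/255 = 12006/255 ≈ 47.082 → 47
B: 223×35/255 = 7805/255 ≈ 30.608 → 31
= RGB(61, 47, 31)


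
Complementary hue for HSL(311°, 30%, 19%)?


Complement = opposite side of color wheel = hue + 180°
H' = (311 + 180) mod 360 = 131°
S and L unchanged.
= HSL(131°, 30%, 19%)


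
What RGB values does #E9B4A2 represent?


E9 → 233 (R)
B4 → 180 (G)
A2 → 162 (B)
= RGB(233, 180, 162)


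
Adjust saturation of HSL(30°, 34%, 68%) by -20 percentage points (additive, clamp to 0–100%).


Original S = 34%
Adjustment = -20 percentage points
New S = 34 + (-20) = 14
Clamp to [0, 100] → 14
= HSL(30°, 14%, 68%)


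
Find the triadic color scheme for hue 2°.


Triadic: equally spaced at 120° intervals
H1 = 2°
H2 = (2 + 120) mod 360 = 122°
H3 = (2 + 240) mod 360 = 242°
Triadic = 2°, 122°, 242°


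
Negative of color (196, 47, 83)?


Invert: (255-R, 255-G, 255-B)
R: 255-196 = 59
G: 255-47 = 208
B: 255-83 = 172
= RGB(59, 208, 172)


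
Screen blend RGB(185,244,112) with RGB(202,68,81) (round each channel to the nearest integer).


Screen: C = 255 - (255-A)×(255-B)/255, rounded to nearest integer
R: 255 - (255-185)×(255-202)/255 = 255 - 3710/255 ≈ 255 - 14.549 = 240.451 → 240
G: 255 - (255-244)×(255-68)/255 = 255 - 2057/255 ≈ 255 - 8.067 = 246.933 → 247
B: 255 - (255-112)×(255-81)/255 = 255 - 24882/255 ≈ 255 - 97.576 = 157.424 → 157
= RGB(240, 247, 157)


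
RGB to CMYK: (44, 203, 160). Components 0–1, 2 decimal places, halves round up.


R'=44/255≈0.1725, G'=203/255≈0.7961, B'=160/255≈0.6275
K = 1 - max(R',G',B') = 1 - 203/255 = 52/255 = 0.20392… → 0.20
(1-R'-K)/(1-K) simplifies to (max-R)/max with max = 203:
C = (203-44)/203 = 159/203 = 0.78325… → 0.78
M = (203-203)/203 = 0/203 = 0 → 0.00
Y = (203-160)/203 = 43/203 = 0.21182… → 0.21
= CMYK(0.78, 0.00, 0.21, 0.20)


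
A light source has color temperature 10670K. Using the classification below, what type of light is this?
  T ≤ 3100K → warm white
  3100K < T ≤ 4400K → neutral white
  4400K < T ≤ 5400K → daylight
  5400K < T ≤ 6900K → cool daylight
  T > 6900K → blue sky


Temperature: 10670K
10670K > 6900K → blue sky
Classification: blue sky


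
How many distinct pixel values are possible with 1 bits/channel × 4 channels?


Total bits = 1 bits/channel × 4 channels = 4 bits
Distinct pixel values = 2^4
= 16 pixel values


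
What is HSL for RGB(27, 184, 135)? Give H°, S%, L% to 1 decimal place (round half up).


Normalize: R'=27/255≈0.1059, G'=184/255≈0.7216, B'=135/255≈0.5294
Max=184/255, Min=27/255, Δ=Max-Min=157/255
L = (Max+Min)/2 = (184+27)/510 = 211/510 = 0.41372… → L = 41.4%
L ≤ 0.5 → S = Δ/(Max+Min) = 157/(184+27) = 157/211 = 0.74407… → S = 74.4%
(the 1/255 factors cancel in S and H, so raw channel differences can be used)
Max is G' → H = 60 × ((B-R)/Δ + 2) = 60 × ((135-27)/157 + 2)
  108/157 + 2 = 0.6878… + 2 = 2.6878…
  H = 60 × 2.6878… = 161.273…° → H = 161.3°
= HSL(161.3°, 74.4%, 41.4%)


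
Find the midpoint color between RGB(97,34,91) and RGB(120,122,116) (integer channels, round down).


Midpoint: each channel = ⌊(C₁+C₂)/2⌋
R: ⌊(97+120)/2⌋ = 108
G: ⌊(34+122)/2⌋ = 78
B: ⌊(91+116)/2⌋ = 103
= RGB(108, 78, 103)


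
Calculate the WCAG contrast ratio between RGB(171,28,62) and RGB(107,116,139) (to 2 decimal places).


Linearize each sRGB channel c=v/255: c/12.92 if c ≤ 0.04045 else ((c+0.055)/1.055)^2.4
L = 0.2126×R_lin + 0.7152×G_lin + 0.0722×B_lin
Color 1 (171,28,62):
  R=171: 171/255≈0.6706 > 0.04045 → ((0.6706+0.055)/1.055)^2.4 ≈ 0.40724
  G=28: 28/255≈0.1098 > 0.04045 → ((0.1098+0.055)/1.055)^2.4 ≈ 0.01161
  B=62: 62/255≈0.2431 > 0.04045 → ((0.2431+0.055)/1.055)^2.4 ≈ 0.04817
  L1 = 0.2126×0.40724 + 0.7152×0.01161 + 0.0722×0.04817 ≈ 0.09836
Color 2 (107,116,139):
  R=107: 107/255≈0.4196 > 0.04045 → ((0.4196+0.055)/1.055)^2.4 ≈ 0.14703
  G=116: 116/255≈0.4549 > 0.04045 → ((0.4549+0.055)/1.055)^2.4 ≈ 0.17465
  B=139: 139/255≈0.5451 > 0.04045 → ((0.5451+0.055)/1.055)^2.4 ≈ 0.25818
  L2 = 0.2126×0.14703 + 0.7152×0.17465 + 0.0722×0.25818 ≈ 0.17481
Lighter = 0.17481, Darker = 0.09836
Ratio = (L_lighter + 0.05) / (L_darker + 0.05)
Ratio = (0.17481 + 0.05) / (0.09836 + 0.05) = 0.22481 / 0.14836 ≈ 1.5153
Ratio ≈ 1.52:1


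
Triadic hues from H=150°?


Triadic: equally spaced at 120° intervals
H1 = 150°
H2 = (150 + 120) mod 360 = 270°
H3 = (150 + 240) mod 360 = 30°
Triadic = 150°, 270°, 30°


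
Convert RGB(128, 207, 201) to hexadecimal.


R = 128 → 80 (hex)
G = 207 → CF (hex)
B = 201 → C9 (hex)
Hex = #80CFC9


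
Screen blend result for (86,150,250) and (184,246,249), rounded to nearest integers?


Screen: C = 255 - (255-A)×(255-B)/255, rounded to nearest integer
R: 255 - (255-86)×(255-184)/255 = 255 - 11999/255 ≈ 255 - 47.055 = 207.945 → 208
G: 255 - (255-150)×(255-246)/255 = 255 - 945/255 ≈ 255 - 3.706 = 251.294 → 251
B: 255 - (255-250)×(255-249)/255 = 255 - 30/255 ≈ 255 - 0.118 = 254.882 → 255
= RGB(208, 251, 255)


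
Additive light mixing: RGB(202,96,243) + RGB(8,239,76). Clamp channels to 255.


Additive: each channel = min(255, C₁+C₂)
R: 202+8 = 210 → 210
G: 96+239 = 335 → 255
B: 243+76 = 319 → 255
= RGB(210, 255, 255)


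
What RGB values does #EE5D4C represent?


EE → 238 (R)
5D → 93 (G)
4C → 76 (B)
= RGB(238, 93, 76)


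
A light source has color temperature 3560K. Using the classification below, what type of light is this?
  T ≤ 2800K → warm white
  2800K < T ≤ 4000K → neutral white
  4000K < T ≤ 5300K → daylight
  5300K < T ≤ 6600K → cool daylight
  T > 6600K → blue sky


Temperature: 3560K
2800K < 3560K ≤ 4000K → neutral white
Classification: neutral white


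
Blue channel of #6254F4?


Color: #6254F4
R = 62 = 98
G = 54 = 84
B = F4 = 244
Blue = 244


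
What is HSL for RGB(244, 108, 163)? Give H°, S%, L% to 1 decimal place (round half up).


Normalize: R'=244/255≈0.9569, G'=108/255≈0.4235, B'=163/255≈0.6392
Max=244/255, Min=108/255, Δ=Max-Min=136/255
L = (Max+Min)/2 = (244+108)/510 = 352/510 = 0.69019… → L = 69.0%
L > 0.5 → S = Δ/(2-Max-Min) = 136/(510-244-108) = 136/158 = 0.86075… → S = 86.1%
(the 1/255 factors cancel in S and H, so raw channel differences can be used)
Max is R' → H = 60 × (((G-B)/Δ) mod 6) = 60 × (((108-163)/136) mod 6)
  (-55)/136 = -0.4044…; negative, so add 6 → 5.5955…
  H = 60 × 5.5955… = 335.735…° → H = 335.7°
= HSL(335.7°, 86.1%, 69.0%)


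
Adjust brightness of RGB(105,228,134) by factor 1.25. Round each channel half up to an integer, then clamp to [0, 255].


Multiply each channel by 1.25, round half up, clamp to [0, 255]
R: 105×1.25 = 131.25 → round → 131
G: 228×1.25 = 285 → clamp → 255
B: 134×1.25 = 167.5 → round → 168
= RGB(131, 255, 168)


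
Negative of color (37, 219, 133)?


Invert: (255-R, 255-G, 255-B)
R: 255-37 = 218
G: 255-219 = 36
B: 255-133 = 122
= RGB(218, 36, 122)


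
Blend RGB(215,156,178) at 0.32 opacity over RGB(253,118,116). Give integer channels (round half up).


C = α×F + (1-α)×B, with 1-α = 0.68
R: 0.32×215 + 0.68×253 = 68.80 + 172.04 = 240.84 → 241
G: 0.32×156 + 0.68×118 = 49.92 + 80.24 = 130.16 → 130
B: 0.32×178 + 0.68×116 = 56.96 + 78.88 = 135.84 → 136
= RGB(241, 130, 136)


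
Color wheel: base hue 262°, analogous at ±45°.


Base hue: 262°
Left analog: (262 - 45) mod 360 = 217°
Right analog: (262 + 45) mod 360 = 307°
Analogous hues = 217° and 307°


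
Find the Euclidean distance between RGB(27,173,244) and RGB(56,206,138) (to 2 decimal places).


d = √[(R₁-R₂)² + (G₁-G₂)² + (B₁-B₂)²]
d = √[(27-56)² + (173-206)² + (244-138)²]
d = √[841 + 1089 + 11236]
d = √13166
d ≈ 114.74


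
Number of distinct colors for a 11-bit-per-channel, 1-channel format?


Total bits = 11 bits/channel × 1 channels = 11 bits
Distinct colors = 2^11
= 2,048 colors


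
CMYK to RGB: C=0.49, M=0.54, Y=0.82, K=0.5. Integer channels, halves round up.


R = 255 × (1-C) × (1-K) = 255 × 0.51 × 0.50 = 65.025 → 65
G = 255 × (1-M) × (1-K) = 255 × 0.46 × 0.50 = 58.65 → 59
B = 255 × (1-Y) × (1-K) = 255 × 0.18 × 0.50 = 22.95 → 23
= RGB(65, 59, 23)


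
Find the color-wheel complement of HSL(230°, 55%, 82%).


Complement = opposite side of color wheel = hue + 180°
H' = (230 + 180) mod 360 = 50°
S and L unchanged.
= HSL(50°, 55%, 82%)


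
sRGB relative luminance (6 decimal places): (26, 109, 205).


Linearize each channel (sRGB transfer function): c = v/255; c_lin = c/12.92 if c ≤ 0.04045, else ((c+0.055)/1.055)^2.4
  R: 26/255 ≈ 0.101961 > 0.04045 → ((0.101961+0.055)/1.055)^2.4 ≈ 0.010330
  G: 109/255 ≈ 0.427451 > 0.04045 → ((0.427451+0.055)/1.055)^2.4 ≈ 0.152926
  B: 205/255 ≈ 0.803922 > 0.04045 → ((0.803922+0.055)/1.055)^2.4 ≈ 0.610496
R_lin = 0.010330, G_lin = 0.152926, B_lin = 0.610496
L = 0.2126×R + 0.7152×G + 0.0722×B
L = 0.2126×0.010330 + 0.7152×0.152926 + 0.0722×0.610496
L ≈ 0.155647


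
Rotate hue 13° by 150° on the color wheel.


New hue = (H + rotation) mod 360
New hue = (13 + 150) mod 360
= 163 mod 360
= 163°


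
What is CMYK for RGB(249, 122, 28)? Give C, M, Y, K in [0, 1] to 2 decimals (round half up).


R'=249/255≈0.9765, G'=122/255≈0.4784, B'=28/255≈0.1098
K = 1 - max(R',G',B') = 1 - 249/255 = 6/255 = 0.02352… → 0.02
(1-R'-K)/(1-K) simplifies to (max-R)/max with max = 249:
C = (249-249)/249 = 0/249 = 0 → 0.00
M = (249-122)/249 = 127/249 = 0.51004… → 0.51
Y = (249-28)/249 = 221/249 = 0.88755… → 0.89
= CMYK(0.00, 0.51, 0.89, 0.02)


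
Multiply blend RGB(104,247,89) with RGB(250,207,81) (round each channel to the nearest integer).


Multiply: C = A×B/255, rounded to nearest integer
R: 104×250/255 = 26000/255 ≈ 101.961 → 102
G: 247×207/255 = 51129/255 ≈ 200.506 → 201
B: 89×81/255 = 7209/255 ≈ 28.271 → 28
= RGB(102, 201, 28)


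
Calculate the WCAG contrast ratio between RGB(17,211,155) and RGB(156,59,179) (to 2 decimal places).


Linearize each sRGB channel c=v/255: c/12.92 if c ≤ 0.04045 else ((c+0.055)/1.055)^2.4
L = 0.2126×R_lin + 0.7152×G_lin + 0.0722×B_lin
Color 1 (17,211,155):
  R=17: 17/255≈0.0667 > 0.04045 → ((0.0667+0.055)/1.055)^2.4 ≈ 0.00561
  G=211: 211/255≈0.8275 > 0.04045 → ((0.8275+0.055)/1.055)^2.4 ≈ 0.65141
  B=155: 155/255≈0.6078 > 0.04045 → ((0.6078+0.055)/1.055)^2.4 ≈ 0.32778
  L1 = 0.2126×0.00561 + 0.7152×0.65141 + 0.0722×0.32778 ≈ 0.49074
Color 2 (156,59,179):
  R=156: 156/255≈0.6118 > 0.04045 → ((0.6118+0.055)/1.055)^2.4 ≈ 0.33245
  G=59: 59/255≈0.2314 > 0.04045 → ((0.2314+0.055)/1.055)^2.4 ≈ 0.04374
  B=179: 179/255≈0.7020 > 0.04045 → ((0.7020+0.055)/1.055)^2.4 ≈ 0.45079
  L2 = 0.2126×0.33245 + 0.7152×0.04374 + 0.0722×0.45079 ≈ 0.13451
Lighter = 0.49074, Darker = 0.13451
Ratio = (L_lighter + 0.05) / (L_darker + 0.05)
Ratio = (0.49074 + 0.05) / (0.13451 + 0.05) = 0.54074 / 0.18451 ≈ 2.9308
Ratio ≈ 2.93:1


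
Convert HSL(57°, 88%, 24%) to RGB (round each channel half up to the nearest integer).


H=57°, S=0.88, L=0.24
C = (1-|2L-1|)×S = (1-|-0.52|)×0.88 = 0.4224
H' = H/60 = 57/60 ≈ 0.9500; X = C×(1-|H' mod 2 - 1|) = 0.40128
m = L - C/2 = 0.24 - 0.2112 = 0.0288
Sector ⌊H'⌋ = 0 → (R',G',B') = (0.4224, 0.40128, 0.0)
RGB = ((R'+m)×255, (G'+m)×255, (B'+m)×255) = (115.056, 109.6704, 7.344)
Round half up → RGB(115, 110, 7)


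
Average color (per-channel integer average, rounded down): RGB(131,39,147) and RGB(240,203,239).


Midpoint: each channel = ⌊(C₁+C₂)/2⌋
R: ⌊(131+240)/2⌋ = 185
G: ⌊(39+203)/2⌋ = 121
B: ⌊(147+239)/2⌋ = 193
= RGB(185, 121, 193)


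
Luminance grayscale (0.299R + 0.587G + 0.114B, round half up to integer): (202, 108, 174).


Gray = 0.299×R + 0.587×G + 0.114×B
Gray = 0.299×202 + 0.587×108 + 0.114×174
Gray = 60.398 + 63.396 + 19.836
Gray = 143.630 → round half up → 144
Gray = 144


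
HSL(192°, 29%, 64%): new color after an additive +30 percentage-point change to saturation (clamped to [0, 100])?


Original S = 29%
Adjustment = +30 percentage points
New S = 29 + (30) = 59
Clamp to [0, 100] → 59
= HSL(192°, 59%, 64%)


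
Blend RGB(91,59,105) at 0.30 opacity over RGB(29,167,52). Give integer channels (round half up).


C = α×F + (1-α)×B, with 1-α = 0.70
R: 0.30×91 + 0.70×29 = 27.30 + 20.30 = 47.60 → 48
G: 0.30×59 + 0.70×167 = 17.70 + 116.90 = 134.60 → 135
B: 0.30×105 + 0.70×52 = 31.50 + 36.40 = 67.90 → 68
= RGB(48, 135, 68)


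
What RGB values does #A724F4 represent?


A7 → 167 (R)
24 → 36 (G)
F4 → 244 (B)
= RGB(167, 36, 244)


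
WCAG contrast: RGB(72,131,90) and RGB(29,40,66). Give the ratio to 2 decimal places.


Linearize each sRGB channel c=v/255: c/12.92 if c ≤ 0.04045 else ((c+0.055)/1.055)^2.4
L = 0.2126×R_lin + 0.7152×G_lin + 0.0722×B_lin
Color 1 (72,131,90):
  R=72: 72/255≈0.2824 > 0.04045 → ((0.2824+0.055)/1.055)^2.4 ≈ 0.06480
  G=131: 131/255≈0.5137 > 0.04045 → ((0.5137+0.055)/1.055)^2.4 ≈ 0.22697
  B=90: 90/255≈0.3529 > 0.04045 → ((0.3529+0.055)/1.055)^2.4 ≈ 0.10224
  L1 = 0.2126×0.06480 + 0.7152×0.22697 + 0.0722×0.10224 ≈ 0.18349
Color 2 (29,40,66):
  R=29: 29/255≈0.1137 > 0.04045 → ((0.1137+0.055)/1.055)^2.4 ≈ 0.01229
  G=40: 40/255≈0.1569 > 0.04045 → ((0.1569+0.055)/1.055)^2.4 ≈ 0.02122
  B=66: 66/255≈0.2588 > 0.04045 → ((0.2588+0.055)/1.055)^2.4 ≈ 0.05448
  L2 = 0.2126×0.01229 + 0.7152×0.02122 + 0.0722×0.05448 ≈ 0.02172
Lighter = 0.18349, Darker = 0.02172
Ratio = (L_lighter + 0.05) / (L_darker + 0.05)
Ratio = (0.18349 + 0.05) / (0.02172 + 0.05) = 0.23349 / 0.07172 ≈ 3.2554
Ratio ≈ 3.26:1


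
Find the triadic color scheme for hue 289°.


Triadic: equally spaced at 120° intervals
H1 = 289°
H2 = (289 + 120) mod 360 = 49°
H3 = (289 + 240) mod 360 = 169°
Triadic = 289°, 49°, 169°


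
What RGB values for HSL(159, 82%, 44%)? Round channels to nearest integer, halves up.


H=159°, S=0.82, L=0.44
C = (1-|2L-1|)×S = (1-|-0.12|)×0.82 = 0.7216
H' = H/60 = 159/60 ≈ 2.6500; X = C×(1-|H' mod 2 - 1|) = 0.46904
m = L - C/2 = 0.44 - 0.3608 = 0.0792
Sector ⌊H'⌋ = 2 → (R',G',B') = (0.0, 0.7216, 0.46904)
RGB = ((R'+m)×255, (G'+m)×255, (B'+m)×255) = (20.196, 204.204, 139.8012)
Round half up → RGB(20, 204, 140)


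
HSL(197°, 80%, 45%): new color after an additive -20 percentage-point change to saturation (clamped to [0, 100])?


Original S = 80%
Adjustment = -20 percentage points
New S = 80 + (-20) = 60
Clamp to [0, 100] → 60
= HSL(197°, 60%, 45%)


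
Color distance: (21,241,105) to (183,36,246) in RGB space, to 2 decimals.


d = √[(R₁-R₂)² + (G₁-G₂)² + (B₁-B₂)²]
d = √[(21-183)² + (241-36)² + (105-246)²]
d = √[26244 + 42025 + 19881]
d = √88150
d ≈ 296.90


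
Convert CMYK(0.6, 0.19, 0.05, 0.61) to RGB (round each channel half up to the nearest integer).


R = 255 × (1-C) × (1-K) = 255 × 0.40 × 0.39 = 39.78 → 40
G = 255 × (1-M) × (1-K) = 255 × 0.81 × 0.39 = 80.5545 → 81
B = 255 × (1-Y) × (1-K) = 255 × 0.95 × 0.39 = 94.4775 → 94
= RGB(40, 81, 94)


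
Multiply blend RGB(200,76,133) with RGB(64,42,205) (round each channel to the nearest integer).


Multiply: C = A×B/255, rounded to nearest integer
R: 200×64/255 = 12800/255 ≈ 50.196 → 50
G: 76×42/255 = 3192/255 ≈ 12.518 → 13
B: 133×205/255 = 27265/255 ≈ 106.922 → 107
= RGB(50, 13, 107)


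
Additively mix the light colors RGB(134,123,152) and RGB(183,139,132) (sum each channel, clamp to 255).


Additive: each channel = min(255, C₁+C₂)
R: 134+183 = 317 → 255
G: 123+139 = 262 → 255
B: 152+132 = 284 → 255
= RGB(255, 255, 255)


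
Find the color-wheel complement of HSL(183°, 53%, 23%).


Complement = opposite side of color wheel = hue + 180°
H' = (183 + 180) mod 360 = 3°
S and L unchanged.
= HSL(3°, 53%, 23%)


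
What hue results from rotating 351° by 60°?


New hue = (H + rotation) mod 360
New hue = (351 + 60) mod 360
= 411 mod 360
= 51°


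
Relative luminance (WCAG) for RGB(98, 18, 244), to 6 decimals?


Linearize each channel (sRGB transfer function): c = v/255; c_lin = c/12.92 if c ≤ 0.04045, else ((c+0.055)/1.055)^2.4
  R: 98/255 ≈ 0.384314 > 0.04045 → ((0.384314+0.055)/1.055)^2.4 ≈ 0.122139
  G: 18/255 ≈ 0.070588 > 0.04045 → ((0.070588+0.055)/1.055)^2.4 ≈ 0.006049
  B: 244/255 ≈ 0.956863 > 0.04045 → ((0.956863+0.055)/1.055)^2.4 ≈ 0.904661
R_lin = 0.122139, G_lin = 0.006049, B_lin = 0.904661
L = 0.2126×R + 0.7152×G + 0.0722×B
L = 0.2126×0.122139 + 0.7152×0.006049 + 0.0722×0.904661
L ≈ 0.095609


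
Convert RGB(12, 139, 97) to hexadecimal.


R = 12 → 0C (hex)
G = 139 → 8B (hex)
B = 97 → 61 (hex)
Hex = #0C8B61


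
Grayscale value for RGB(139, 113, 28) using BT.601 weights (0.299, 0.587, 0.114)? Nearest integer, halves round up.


Gray = 0.299×R + 0.587×G + 0.114×B
Gray = 0.299×139 + 0.587×113 + 0.114×28
Gray = 41.561 + 66.331 + 3.192
Gray = 111.084 → round half up → 111
Gray = 111


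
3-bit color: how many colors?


Colors = 2^bits = 2^3
= 8 colors


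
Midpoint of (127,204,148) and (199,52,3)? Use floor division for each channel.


Midpoint: each channel = ⌊(C₁+C₂)/2⌋
R: ⌊(127+199)/2⌋ = 163
G: ⌊(204+52)/2⌋ = 128
B: ⌊(148+3)/2⌋ = 75
= RGB(163, 128, 75)


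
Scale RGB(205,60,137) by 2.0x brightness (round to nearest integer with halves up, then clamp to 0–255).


Multiply each channel by 2.0, round half up, clamp to [0, 255]
R: 205×2.0 = 410 → clamp → 255
G: 60×2.0 = 120
B: 137×2.0 = 274 → clamp → 255
= RGB(255, 120, 255)


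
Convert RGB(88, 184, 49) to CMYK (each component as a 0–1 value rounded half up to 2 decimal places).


R'=88/255≈0.3451, G'=184/255≈0.7216, B'=49/255≈0.1922
K = 1 - max(R',G',B') = 1 - 184/255 = 71/255 = 0.27843… → 0.28
(1-R'-K)/(1-K) simplifies to (max-R)/max with max = 184:
C = (184-88)/184 = 96/184 = 0.52173… → 0.52
M = (184-184)/184 = 0/184 = 0 → 0.00
Y = (184-49)/184 = 135/184 = 0.73369… → 0.73
= CMYK(0.52, 0.00, 0.73, 0.28)


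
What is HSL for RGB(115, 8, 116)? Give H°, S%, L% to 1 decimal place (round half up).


Normalize: R'=115/255≈0.4510, G'=8/255≈0.0314, B'=116/255≈0.4549
Max=116/255, Min=8/255, Δ=Max-Min=108/255
L = (Max+Min)/2 = (116+8)/510 = 124/510 = 0.24313… → L = 24.3%
L ≤ 0.5 → S = Δ/(Max+Min) = 108/(116+8) = 108/124 = 0.87096… → S = 87.1%
(the 1/255 factors cancel in S and H, so raw channel differences can be used)
Max is B' → H = 60 × ((R-G)/Δ + 4) = 60 × ((115-8)/108 + 4)
  107/108 + 4 = 0.9907… + 4 = 4.9907…
  H = 60 × 4.9907… = 299.444…° → H = 299.4°
= HSL(299.4°, 87.1%, 24.3%)


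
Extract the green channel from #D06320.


Color: #D06320
R = D0 = 208
G = 63 = 99
B = 20 = 32
Green = 99


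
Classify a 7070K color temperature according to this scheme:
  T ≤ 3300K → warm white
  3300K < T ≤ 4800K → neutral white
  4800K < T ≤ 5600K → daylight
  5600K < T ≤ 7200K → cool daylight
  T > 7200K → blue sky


Temperature: 7070K
5600K < 7070K ≤ 7200K → cool daylight
Classification: cool daylight


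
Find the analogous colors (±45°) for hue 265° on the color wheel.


Base hue: 265°
Left analog: (265 - 45) mod 360 = 220°
Right analog: (265 + 45) mod 360 = 310°
Analogous hues = 220° and 310°


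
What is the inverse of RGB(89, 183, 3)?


Invert: (255-R, 255-G, 255-B)
R: 255-89 = 166
G: 255-183 = 72
B: 255-3 = 252
= RGB(166, 72, 252)


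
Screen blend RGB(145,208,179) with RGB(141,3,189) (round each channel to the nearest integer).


Screen: C = 255 - (255-A)×(255-B)/255, rounded to nearest integer
R: 255 - (255-145)×(255-141)/255 = 255 - 12540/255 ≈ 255 - 49.176 = 205.824 → 206
G: 255 - (255-208)×(255-3)/255 = 255 - 11844/255 ≈ 255 - 46.447 = 208.553 → 209
B: 255 - (255-179)×(255-189)/255 = 255 - 5016/255 ≈ 255 - 19.671 = 235.329 → 235
= RGB(206, 209, 235)


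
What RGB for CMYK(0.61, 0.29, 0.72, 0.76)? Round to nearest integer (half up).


R = 255 × (1-C) × (1-K) = 255 × 0.39 × 0.24 = 23.868 → 24
G = 255 × (1-M) × (1-K) = 255 × 0.71 × 0.24 = 43.452 → 43
B = 255 × (1-Y) × (1-K) = 255 × 0.28 × 0.24 = 17.136 → 17
= RGB(24, 43, 17)


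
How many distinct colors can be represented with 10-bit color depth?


Colors = 2^bits = 2^10
= 1,024 colors


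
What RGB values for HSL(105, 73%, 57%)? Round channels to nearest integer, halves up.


H=105°, S=0.73, L=0.57
C = (1-|2L-1|)×S = (1-|0.14|)×0.73 = 0.6278
H' = H/60 = 105/60 ≈ 1.7500; X = C×(1-|H' mod 2 - 1|) = 0.15695
m = L - C/2 = 0.57 - 0.3139 = 0.2561
Sector ⌊H'⌋ = 1 → (R',G',B') = (0.15695, 0.6278, 0.0)
RGB = ((R'+m)×255, (G'+m)×255, (B'+m)×255) = (105.32775, 225.3945, 65.3055)
Round half up → RGB(105, 225, 65)


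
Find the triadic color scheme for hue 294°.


Triadic: equally spaced at 120° intervals
H1 = 294°
H2 = (294 + 120) mod 360 = 54°
H3 = (294 + 240) mod 360 = 174°
Triadic = 294°, 54°, 174°


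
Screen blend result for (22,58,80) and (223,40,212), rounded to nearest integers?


Screen: C = 255 - (255-A)×(255-B)/255, rounded to nearest integer
R: 255 - (255-22)×(255-223)/255 = 255 - 7456/255 ≈ 255 - 29.239 = 225.761 → 226
G: 255 - (255-58)×(255-40)/255 = 255 - 42355/255 ≈ 255 - 166.098 = 88.902 → 89
B: 255 - (255-80)×(255-212)/255 = 255 - 7525/255 ≈ 255 - 29.510 = 225.490 → 225
= RGB(226, 89, 225)


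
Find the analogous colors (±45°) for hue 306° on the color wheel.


Base hue: 306°
Left analog: (306 - 45) mod 360 = 261°
Right analog: (306 + 45) mod 360 = 351°
Analogous hues = 261° and 351°


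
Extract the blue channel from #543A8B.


Color: #543A8B
R = 54 = 84
G = 3A = 58
B = 8B = 139
Blue = 139


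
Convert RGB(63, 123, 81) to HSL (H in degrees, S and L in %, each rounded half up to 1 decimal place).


Normalize: R'=63/255≈0.2471, G'=123/255≈0.4824, B'=81/255≈0.3176
Max=123/255, Min=63/255, Δ=Max-Min=60/255
L = (Max+Min)/2 = (123+63)/510 = 186/510 = 0.36470… → L = 36.5%
L ≤ 0.5 → S = Δ/(Max+Min) = 60/(123+63) = 60/186 = 0.32258… → S = 32.3%
(the 1/255 factors cancel in S and H, so raw channel differences can be used)
Max is G' → H = 60 × ((B-R)/Δ + 2) = 60 × ((81-63)/60 + 2)
  18/60 + 2 = 0.3 + 2 = 2.3
  H = 60 × 2.3 = 138° → H = 138.0°
= HSL(138.0°, 32.3%, 36.5%)


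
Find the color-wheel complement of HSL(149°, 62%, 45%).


Complement = opposite side of color wheel = hue + 180°
H' = (149 + 180) mod 360 = 329°
S and L unchanged.
= HSL(329°, 62%, 45%)


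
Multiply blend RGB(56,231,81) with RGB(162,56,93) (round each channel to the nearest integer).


Multiply: C = A×B/255, rounded to nearest integer
R: 56×162/255 = 9072/255 ≈ 35.576 → 36
G: 231×56/255 = 12936/255 ≈ 50.729 → 51
B: 81×93/255 = 7533/255 ≈ 29.541 → 30
= RGB(36, 51, 30)


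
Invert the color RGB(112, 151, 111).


Invert: (255-R, 255-G, 255-B)
R: 255-112 = 143
G: 255-151 = 104
B: 255-111 = 144
= RGB(143, 104, 144)


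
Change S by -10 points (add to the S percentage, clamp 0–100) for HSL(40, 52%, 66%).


Original S = 52%
Adjustment = -10 percentage points
New S = 52 + (-10) = 42
Clamp to [0, 100] → 42
= HSL(40°, 42%, 66%)


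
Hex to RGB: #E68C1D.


E6 → 230 (R)
8C → 140 (G)
1D → 29 (B)
= RGB(230, 140, 29)


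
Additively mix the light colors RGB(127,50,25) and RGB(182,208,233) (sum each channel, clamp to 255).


Additive: each channel = min(255, C₁+C₂)
R: 127+182 = 309 → 255
G: 50+208 = 258 → 255
B: 25+233 = 258 → 255
= RGB(255, 255, 255)


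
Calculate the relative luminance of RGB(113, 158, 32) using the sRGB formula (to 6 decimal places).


Linearize each channel (sRGB transfer function): c = v/255; c_lin = c/12.92 if c ≤ 0.04045, else ((c+0.055)/1.055)^2.4
  R: 113/255 ≈ 0.443137 > 0.04045 → ((0.443137+0.055)/1.055)^2.4 ≈ 0.165132
  G: 158/255 ≈ 0.619608 > 0.04045 → ((0.619608+0.055)/1.055)^2.4 ≈ 0.341914
  B: 32/255 ≈ 0.125490 > 0.04045 → ((0.125490+0.055)/1.055)^2.4 ≈ 0.014444
R_lin = 0.165132, G_lin = 0.341914, B_lin = 0.014444
L = 0.2126×R + 0.7152×G + 0.0722×B
L = 0.2126×0.165132 + 0.7152×0.341914 + 0.0722×0.014444
L ≈ 0.280687


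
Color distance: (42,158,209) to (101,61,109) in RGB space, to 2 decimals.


d = √[(R₁-R₂)² + (G₁-G₂)² + (B₁-B₂)²]
d = √[(42-101)² + (158-61)² + (209-109)²]
d = √[3481 + 9409 + 10000]
d = √22890
d ≈ 151.29


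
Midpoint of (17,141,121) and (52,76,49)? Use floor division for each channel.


Midpoint: each channel = ⌊(C₁+C₂)/2⌋
R: ⌊(17+52)/2⌋ = 34
G: ⌊(141+76)/2⌋ = 108
B: ⌊(121+49)/2⌋ = 85
= RGB(34, 108, 85)


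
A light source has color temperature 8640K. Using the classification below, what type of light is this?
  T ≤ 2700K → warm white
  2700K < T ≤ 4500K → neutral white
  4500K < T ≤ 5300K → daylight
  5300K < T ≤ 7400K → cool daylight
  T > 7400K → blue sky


Temperature: 8640K
8640K > 7400K → blue sky
Classification: blue sky


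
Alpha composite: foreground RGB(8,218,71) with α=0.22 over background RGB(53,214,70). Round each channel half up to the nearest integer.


C = α×F + (1-α)×B, with 1-α = 0.78
R: 0.22×8 + 0.78×53 = 1.76 + 41.34 = 43.10 → 43
G: 0.22×218 + 0.78×214 = 47.96 + 166.92 = 214.88 → 215
B: 0.22×71 + 0.78×70 = 15.62 + 54.60 = 70.22 → 70
= RGB(43, 215, 70)


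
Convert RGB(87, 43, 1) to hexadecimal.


R = 87 → 57 (hex)
G = 43 → 2B (hex)
B = 1 → 01 (hex)
Hex = #572B01


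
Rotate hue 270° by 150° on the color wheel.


New hue = (H + rotation) mod 360
New hue = (270 + 150) mod 360
= 420 mod 360
= 60°


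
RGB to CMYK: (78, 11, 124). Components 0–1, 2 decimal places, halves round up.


R'=78/255≈0.3059, G'=11/255≈0.0431, B'=124/255≈0.4863
K = 1 - max(R',G',B') = 1 - 124/255 = 131/255 = 0.51372… → 0.51
(1-R'-K)/(1-K) simplifies to (max-R)/max with max = 124:
C = (124-78)/124 = 46/124 = 0.37096… → 0.37
M = (124-11)/124 = 113/124 = 0.91129… → 0.91
Y = (124-124)/124 = 0/124 = 0 → 0.00
= CMYK(0.37, 0.91, 0.00, 0.51)


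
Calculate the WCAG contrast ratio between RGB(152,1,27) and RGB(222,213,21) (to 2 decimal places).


Linearize each sRGB channel c=v/255: c/12.92 if c ≤ 0.04045 else ((c+0.055)/1.055)^2.4
L = 0.2126×R_lin + 0.7152×G_lin + 0.0722×B_lin
Color 1 (152,1,27):
  R=152: 152/255≈0.5961 > 0.04045 → ((0.5961+0.055)/1.055)^2.4 ≈ 0.31399
  G=1: 1/255≈0.0039 ≤ 0.04045 → 0.0039/12.92 ≈ 0.00030
  B=27: 27/255≈0.1059 > 0.04045 → ((0.1059+0.055)/1.055)^2.4 ≈ 0.01096
  L1 = 0.2126×0.31399 + 0.7152×0.00030 + 0.0722×0.01096 ≈ 0.06776
Color 2 (222,213,21):
  R=222: 222/255≈0.8706 > 0.04045 → ((0.8706+0.055)/1.055)^2.4 ≈ 0.73046
  G=213: 213/255≈0.8353 > 0.04045 → ((0.8353+0.055)/1.055)^2.4 ≈ 0.66539
  B=21: 21/255≈0.0824 > 0.04045 → ((0.0824+0.055)/1.055)^2.4 ≈ 0.00750
  L2 = 0.2126×0.73046 + 0.7152×0.66539 + 0.0722×0.00750 ≈ 0.63172
Lighter = 0.63172, Darker = 0.06776
Ratio = (L_lighter + 0.05) / (L_darker + 0.05)
Ratio = (0.63172 + 0.05) / (0.06776 + 0.05) = 0.68172 / 0.11776 ≈ 5.7890
Ratio ≈ 5.79:1


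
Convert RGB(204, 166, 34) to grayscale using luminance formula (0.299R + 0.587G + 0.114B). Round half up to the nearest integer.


Gray = 0.299×R + 0.587×G + 0.114×B
Gray = 0.299×204 + 0.587×166 + 0.114×34
Gray = 60.996 + 97.442 + 3.876
Gray = 162.314 → round half up → 162
Gray = 162


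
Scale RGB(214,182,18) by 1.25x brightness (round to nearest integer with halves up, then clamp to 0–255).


Multiply each channel by 1.25, round half up, clamp to [0, 255]
R: 214×1.25 = 267.5 → round → 268 → clamp → 255
G: 182×1.25 = 227.5 → round → 228
B: 18×1.25 = 22.5 → round → 23
= RGB(255, 228, 23)


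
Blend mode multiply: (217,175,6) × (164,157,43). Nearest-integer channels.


Multiply: C = A×B/255, rounded to nearest integer
R: 217×164/255 = 35588/255 ≈ 139.561 → 140
G: 175×157/255 = 27475/255 ≈ 107.745 → 108
B: 6×43/255 = 258/255 ≈ 1.012 → 1
= RGB(140, 108, 1)


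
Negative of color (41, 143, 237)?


Invert: (255-R, 255-G, 255-B)
R: 255-41 = 214
G: 255-143 = 112
B: 255-237 = 18
= RGB(214, 112, 18)


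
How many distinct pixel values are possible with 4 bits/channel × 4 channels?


Total bits = 4 bits/channel × 4 channels = 16 bits
Distinct pixel values = 2^16
= 65,536 pixel values


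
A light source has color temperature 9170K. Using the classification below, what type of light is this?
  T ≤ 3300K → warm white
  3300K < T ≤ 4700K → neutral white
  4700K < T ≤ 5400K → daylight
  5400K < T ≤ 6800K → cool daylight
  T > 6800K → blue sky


Temperature: 9170K
9170K > 6800K → blue sky
Classification: blue sky


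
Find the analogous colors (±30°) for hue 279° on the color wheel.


Base hue: 279°
Left analog: (279 - 30) mod 360 = 249°
Right analog: (279 + 30) mod 360 = 309°
Analogous hues = 249° and 309°


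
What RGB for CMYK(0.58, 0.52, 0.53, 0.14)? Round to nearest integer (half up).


R = 255 × (1-C) × (1-K) = 255 × 0.42 × 0.86 = 92.106 → 92
G = 255 × (1-M) × (1-K) = 255 × 0.48 × 0.86 = 105.264 → 105
B = 255 × (1-Y) × (1-K) = 255 × 0.47 × 0.86 = 103.071 → 103
= RGB(92, 105, 103)


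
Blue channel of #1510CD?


Color: #1510CD
R = 15 = 21
G = 10 = 16
B = CD = 205
Blue = 205


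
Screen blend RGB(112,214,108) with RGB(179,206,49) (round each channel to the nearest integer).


Screen: C = 255 - (255-A)×(255-B)/255, rounded to nearest integer
R: 255 - (255-112)×(255-179)/255 = 255 - 10868/255 ≈ 255 - 42.620 = 212.380 → 212
G: 255 - (255-214)×(255-206)/255 = 255 - 2009/255 ≈ 255 - 7.878 = 247.122 → 247
B: 255 - (255-108)×(255-49)/255 = 255 - 30282/255 ≈ 255 - 118.753 = 136.247 → 136
= RGB(212, 247, 136)


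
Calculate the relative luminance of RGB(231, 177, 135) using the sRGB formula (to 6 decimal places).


Linearize each channel (sRGB transfer function): c = v/255; c_lin = c/12.92 if c ≤ 0.04045, else ((c+0.055)/1.055)^2.4
  R: 231/255 ≈ 0.905882 > 0.04045 → ((0.905882+0.055)/1.055)^2.4 ≈ 0.799103
  G: 177/255 ≈ 0.694118 > 0.04045 → ((0.694118+0.055)/1.055)^2.4 ≈ 0.439657
  B: 135/255 ≈ 0.529412 > 0.04045 → ((0.529412+0.055)/1.055)^2.4 ≈ 0.242281
R_lin = 0.799103, G_lin = 0.439657, B_lin = 0.242281
L = 0.2126×R + 0.7152×G + 0.0722×B
L = 0.2126×0.799103 + 0.7152×0.439657 + 0.0722×0.242281
L ≈ 0.501825


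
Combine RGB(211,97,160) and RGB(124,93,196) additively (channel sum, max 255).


Additive: each channel = min(255, C₁+C₂)
R: 211+124 = 335 → 255
G: 97+93 = 190 → 190
B: 160+196 = 356 → 255
= RGB(255, 190, 255)


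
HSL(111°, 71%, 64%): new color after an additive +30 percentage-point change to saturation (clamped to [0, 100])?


Original S = 71%
Adjustment = +30 percentage points
New S = 71 + (30) = 101
Clamp to [0, 100] → 100
= HSL(111°, 100%, 64%)


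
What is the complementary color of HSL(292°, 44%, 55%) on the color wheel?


Complement = opposite side of color wheel = hue + 180°
H' = (292 + 180) mod 360 = 112°
S and L unchanged.
= HSL(112°, 44%, 55%)


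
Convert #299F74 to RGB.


29 → 41 (R)
9F → 159 (G)
74 → 116 (B)
= RGB(41, 159, 116)


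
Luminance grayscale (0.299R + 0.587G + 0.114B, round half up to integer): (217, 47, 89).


Gray = 0.299×R + 0.587×G + 0.114×B
Gray = 0.299×217 + 0.587×47 + 0.114×89
Gray = 64.883 + 27.589 + 10.146
Gray = 102.618 → round half up → 103
Gray = 103


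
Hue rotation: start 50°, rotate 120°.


New hue = (H + rotation) mod 360
New hue = (50 + 120) mod 360
= 170 mod 360
= 170°


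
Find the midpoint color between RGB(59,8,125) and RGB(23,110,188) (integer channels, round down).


Midpoint: each channel = ⌊(C₁+C₂)/2⌋
R: ⌊(59+23)/2⌋ = 41
G: ⌊(8+110)/2⌋ = 59
B: ⌊(125+188)/2⌋ = 156
= RGB(41, 59, 156)


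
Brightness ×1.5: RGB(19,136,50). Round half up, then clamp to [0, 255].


Multiply each channel by 1.5, round half up, clamp to [0, 255]
R: 19×1.5 = 28.5 → round → 29
G: 136×1.5 = 204
B: 50×1.5 = 75
= RGB(29, 204, 75)


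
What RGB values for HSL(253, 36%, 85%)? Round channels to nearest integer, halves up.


H=253°, S=0.36, L=0.85
C = (1-|2L-1|)×S = (1-|0.70|)×0.36 = 0.108
H' = H/60 = 253/60 ≈ 4.2167; X = C×(1-|H' mod 2 - 1|) = 0.0234
m = L - C/2 = 0.85 - 0.054 = 0.796
Sector ⌊H'⌋ = 4 → (R',G',B') = (0.0234, 0.0, 0.108)
RGB = ((R'+m)×255, (G'+m)×255, (B'+m)×255) = (208.947, 202.98, 230.52)
Round half up → RGB(209, 203, 231)


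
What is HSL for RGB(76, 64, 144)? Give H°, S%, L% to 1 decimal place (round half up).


Normalize: R'=76/255≈0.2980, G'=64/255≈0.2510, B'=144/255≈0.5647
Max=144/255, Min=64/255, Δ=Max-Min=80/255
L = (Max+Min)/2 = (144+64)/510 = 208/510 = 0.40784… → L = 40.8%
L ≤ 0.5 → S = Δ/(Max+Min) = 80/(144+64) = 80/208 = 0.38461… → S = 38.5%
(the 1/255 factors cancel in S and H, so raw channel differences can be used)
Max is B' → H = 60 × ((R-G)/Δ + 4) = 60 × ((76-64)/80 + 4)
  12/80 + 4 = 0.15 + 4 = 4.15
  H = 60 × 4.15 = 249° → H = 249.0°
= HSL(249.0°, 38.5%, 40.8%)


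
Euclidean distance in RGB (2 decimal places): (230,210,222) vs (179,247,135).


d = √[(R₁-R₂)² + (G₁-G₂)² + (B₁-B₂)²]
d = √[(230-179)² + (210-247)² + (222-135)²]
d = √[2601 + 1369 + 7569]
d = √11539
d ≈ 107.42


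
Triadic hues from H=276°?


Triadic: equally spaced at 120° intervals
H1 = 276°
H2 = (276 + 120) mod 360 = 36°
H3 = (276 + 240) mod 360 = 156°
Triadic = 276°, 36°, 156°


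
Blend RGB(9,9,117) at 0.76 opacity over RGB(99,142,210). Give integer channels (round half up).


C = α×F + (1-α)×B, with 1-α = 0.24
R: 0.76×9 + 0.24×99 = 6.84 + 23.76 = 30.60 → 31
G: 0.76×9 + 0.24×142 = 6.84 + 34.08 = 40.92 → 41
B: 0.76×117 + 0.24×210 = 88.92 + 50.40 = 139.32 → 139
= RGB(31, 41, 139)


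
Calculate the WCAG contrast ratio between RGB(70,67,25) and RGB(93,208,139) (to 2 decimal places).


Linearize each sRGB channel c=v/255: c/12.92 if c ≤ 0.04045 else ((c+0.055)/1.055)^2.4
L = 0.2126×R_lin + 0.7152×G_lin + 0.0722×B_lin
Color 1 (70,67,25):
  R=70: 70/255≈0.2745 > 0.04045 → ((0.2745+0.055)/1.055)^2.4 ≈ 0.06125
  G=67: 67/255≈0.2627 > 0.04045 → ((0.2627+0.055)/1.055)^2.4 ≈ 0.05613
  B=25: 25/255≈0.0980 > 0.04045 → ((0.0980+0.055)/1.055)^2.4 ≈ 0.00972
  L1 = 0.2126×0.06125 + 0.7152×0.05613 + 0.0722×0.00972 ≈ 0.05387
Color 2 (93,208,139):
  R=93: 93/255≈0.3647 > 0.04045 → ((0.3647+0.055)/1.055)^2.4 ≈ 0.10946
  G=208: 208/255≈0.8157 > 0.04045 → ((0.8157+0.055)/1.055)^2.4 ≈ 0.63076
  B=139: 139/255≈0.5451 > 0.04045 → ((0.5451+0.055)/1.055)^2.4 ≈ 0.25818
  L2 = 0.2126×0.10946 + 0.7152×0.63076 + 0.0722×0.25818 ≈ 0.49303
Lighter = 0.49303, Darker = 0.05387
Ratio = (L_lighter + 0.05) / (L_darker + 0.05)
Ratio = (0.49303 + 0.05) / (0.05387 + 0.05) = 0.54303 / 0.10387 ≈ 5.2282
Ratio ≈ 5.23:1


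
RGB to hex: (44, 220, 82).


R = 44 → 2C (hex)
G = 220 → DC (hex)
B = 82 → 52 (hex)
Hex = #2CDC52


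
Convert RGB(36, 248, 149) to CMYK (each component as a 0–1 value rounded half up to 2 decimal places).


R'=36/255≈0.1412, G'=248/255≈0.9725, B'=149/255≈0.5843
K = 1 - max(R',G',B') = 1 - 248/255 = 7/255 = 0.02745… → 0.03
(1-R'-K)/(1-K) simplifies to (max-R)/max with max = 248:
C = (248-36)/248 = 212/248 = 0.85483… → 0.85
M = (248-248)/248 = 0/248 = 0 → 0.00
Y = (248-149)/248 = 99/248 = 0.39919… → 0.40
= CMYK(0.85, 0.00, 0.40, 0.03)


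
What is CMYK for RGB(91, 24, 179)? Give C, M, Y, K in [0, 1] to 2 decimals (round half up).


R'=91/255≈0.3569, G'=24/255≈0.0941, B'=179/255≈0.7020
K = 1 - max(R',G',B') = 1 - 179/255 = 76/255 = 0.29803… → 0.30
(1-R'-K)/(1-K) simplifies to (max-R)/max with max = 179:
C = (179-91)/179 = 88/179 = 0.49162… → 0.49
M = (179-24)/179 = 155/179 = 0.86592… → 0.87
Y = (179-179)/179 = 0/179 = 0 → 0.00
= CMYK(0.49, 0.87, 0.00, 0.30)


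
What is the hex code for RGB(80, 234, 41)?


R = 80 → 50 (hex)
G = 234 → EA (hex)
B = 41 → 29 (hex)
Hex = #50EA29


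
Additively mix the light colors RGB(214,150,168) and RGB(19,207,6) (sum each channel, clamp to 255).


Additive: each channel = min(255, C₁+C₂)
R: 214+19 = 233 → 233
G: 150+207 = 357 → 255
B: 168+6 = 174 → 174
= RGB(233, 255, 174)


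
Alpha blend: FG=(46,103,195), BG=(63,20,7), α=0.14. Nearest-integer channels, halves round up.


C = α×F + (1-α)×B, with 1-α = 0.86
R: 0.14×46 + 0.86×63 = 6.44 + 54.18 = 60.62 → 61
G: 0.14×103 + 0.86×20 = 14.42 + 17.20 = 31.62 → 32
B: 0.14×195 + 0.86×7 = 27.30 + 6.02 = 33.32 → 33
= RGB(61, 32, 33)


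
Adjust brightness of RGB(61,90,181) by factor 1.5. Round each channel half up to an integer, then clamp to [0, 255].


Multiply each channel by 1.5, round half up, clamp to [0, 255]
R: 61×1.5 = 91.5 → round → 92
G: 90×1.5 = 135
B: 181×1.5 = 271.5 → round → 272 → clamp → 255
= RGB(92, 135, 255)


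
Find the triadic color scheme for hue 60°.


Triadic: equally spaced at 120° intervals
H1 = 60°
H2 = (60 + 120) mod 360 = 180°
H3 = (60 + 240) mod 360 = 300°
Triadic = 60°, 180°, 300°


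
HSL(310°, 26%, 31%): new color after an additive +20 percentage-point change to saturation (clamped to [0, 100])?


Original S = 26%
Adjustment = +20 percentage points
New S = 26 + (20) = 46
Clamp to [0, 100] → 46
= HSL(310°, 46%, 31%)


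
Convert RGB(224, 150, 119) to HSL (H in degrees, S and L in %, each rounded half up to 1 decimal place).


Normalize: R'=224/255≈0.8784, G'=150/255≈0.5882, B'=119/255≈0.4667
Max=224/255, Min=119/255, Δ=Max-Min=105/255
L = (Max+Min)/2 = (224+119)/510 = 343/510 = 0.67254… → L = 67.3%
L > 0.5 → S = Δ/(2-Max-Min) = 105/(510-224-119) = 105/167 = 0.62874… → S = 62.9%
(the 1/255 factors cancel in S and H, so raw channel differences can be used)
Max is R' → H = 60 × (((G-B)/Δ) mod 6) = 60 × (((150-119)/105) mod 6)
  31/105 = 0.2952…
  H = 60 × 0.2952… = 17.714…° → H = 17.7°
= HSL(17.7°, 62.9%, 67.3%)


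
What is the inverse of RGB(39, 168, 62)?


Invert: (255-R, 255-G, 255-B)
R: 255-39 = 216
G: 255-168 = 87
B: 255-62 = 193
= RGB(216, 87, 193)


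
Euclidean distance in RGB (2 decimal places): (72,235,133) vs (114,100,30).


d = √[(R₁-R₂)² + (G₁-G₂)² + (B₁-B₂)²]
d = √[(72-114)² + (235-100)² + (133-30)²]
d = √[1764 + 18225 + 10609]
d = √30598
d ≈ 174.92


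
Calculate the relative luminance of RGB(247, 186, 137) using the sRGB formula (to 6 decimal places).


Linearize each channel (sRGB transfer function): c = v/255; c_lin = c/12.92 if c ≤ 0.04045, else ((c+0.055)/1.055)^2.4
  R: 247/255 ≈ 0.968627 > 0.04045 → ((0.968627+0.055)/1.055)^2.4 ≈ 0.930111
  G: 186/255 ≈ 0.729412 > 0.04045 → ((0.729412+0.055)/1.055)^2.4 ≈ 0.491021
  B: 137/255 ≈ 0.537255 > 0.04045 → ((0.537255+0.055)/1.055)^2.4 ≈ 0.250158
R_lin = 0.930111, G_lin = 0.491021, B_lin = 0.250158
L = 0.2126×R + 0.7152×G + 0.0722×B
L = 0.2126×0.930111 + 0.7152×0.491021 + 0.0722×0.250158
L ≈ 0.566981
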